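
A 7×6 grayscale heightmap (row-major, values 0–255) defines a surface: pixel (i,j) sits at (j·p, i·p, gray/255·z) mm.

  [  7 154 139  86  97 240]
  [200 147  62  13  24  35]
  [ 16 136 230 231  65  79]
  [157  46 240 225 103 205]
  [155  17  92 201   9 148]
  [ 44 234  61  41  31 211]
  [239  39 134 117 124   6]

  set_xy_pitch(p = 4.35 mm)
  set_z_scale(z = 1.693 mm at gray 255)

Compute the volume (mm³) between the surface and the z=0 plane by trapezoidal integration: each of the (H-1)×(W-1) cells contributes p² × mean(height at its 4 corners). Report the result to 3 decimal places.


427.270

height_mm = gray/255 × 1.693; cell vol = 4.35² × mean(4 corners)
unit = 4.35² × 1.693 / (4×255) = 0.0314076 mm³ per gray-sum
row 0: Σ corner-gray over 5 cells = 1926  → 60.4911
row 1: Σ corner-gray over 5 cells = 2146  → 67.4008
row 2: Σ corner-gray over 5 cells = 3009  → 94.5056
row 3: Σ corner-gray over 5 cells = 2531  → 79.4927
row 4: Σ corner-gray over 5 cells = 1930  → 60.6167
row 5: Σ corner-gray over 5 cells = 2062  → 64.7626
Σ rows: total corner-gray = 13604  → 427.2695 mm³


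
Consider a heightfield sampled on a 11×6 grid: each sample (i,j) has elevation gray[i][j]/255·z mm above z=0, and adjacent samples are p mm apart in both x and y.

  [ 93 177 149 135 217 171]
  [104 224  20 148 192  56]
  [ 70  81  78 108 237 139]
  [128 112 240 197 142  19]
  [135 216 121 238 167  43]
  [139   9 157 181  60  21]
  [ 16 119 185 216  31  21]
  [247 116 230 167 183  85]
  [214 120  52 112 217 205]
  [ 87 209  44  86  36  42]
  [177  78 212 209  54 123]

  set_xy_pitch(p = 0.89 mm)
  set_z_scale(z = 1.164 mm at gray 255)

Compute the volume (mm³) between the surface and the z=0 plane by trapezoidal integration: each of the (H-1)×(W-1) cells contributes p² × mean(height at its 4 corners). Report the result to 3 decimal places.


24.200

height_mm = gray/255 × 1.164; cell vol = 0.89² × mean(4 corners)
unit = 0.89² × 1.164 / (4×255) = 0.000903926 mm³ per gray-sum
row 0: Σ corner-gray over 5 cells = 2948  → 2.6648
row 1: Σ corner-gray over 5 cells = 2545  → 2.3005
row 2: Σ corner-gray over 5 cells = 2746  → 2.4822
row 3: Σ corner-gray over 5 cells = 3191  → 2.8844
row 4: Σ corner-gray over 5 cells = 2636  → 2.3827
row 5: Σ corner-gray over 5 cells = 2113  → 1.9100
row 6: Σ corner-gray over 5 cells = 2863  → 2.5879
row 7: Σ corner-gray over 5 cells = 3145  → 2.8428
row 8: Σ corner-gray over 5 cells = 2300  → 2.0790
row 9: Σ corner-gray over 5 cells = 2285  → 2.0655
Σ rows: total corner-gray = 26772  → 24.1999 mm³


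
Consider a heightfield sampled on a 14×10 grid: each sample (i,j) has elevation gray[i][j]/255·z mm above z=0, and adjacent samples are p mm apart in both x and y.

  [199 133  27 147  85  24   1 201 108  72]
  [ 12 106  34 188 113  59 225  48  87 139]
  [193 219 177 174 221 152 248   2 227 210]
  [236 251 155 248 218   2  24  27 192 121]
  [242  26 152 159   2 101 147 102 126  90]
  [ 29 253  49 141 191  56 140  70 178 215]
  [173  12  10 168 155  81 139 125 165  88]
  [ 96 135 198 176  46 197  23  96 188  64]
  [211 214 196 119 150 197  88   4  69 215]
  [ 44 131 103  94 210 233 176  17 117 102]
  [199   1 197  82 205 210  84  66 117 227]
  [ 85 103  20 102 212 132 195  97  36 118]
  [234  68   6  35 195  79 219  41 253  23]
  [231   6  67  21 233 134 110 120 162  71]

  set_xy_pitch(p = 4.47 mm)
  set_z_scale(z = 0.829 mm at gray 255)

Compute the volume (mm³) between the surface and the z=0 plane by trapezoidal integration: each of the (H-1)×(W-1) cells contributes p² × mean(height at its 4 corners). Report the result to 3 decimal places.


height_mm = gray/255 × 0.829; cell vol = 4.47² × mean(4 corners)
unit = 4.47² × 0.829 / (4×255) = 0.0162394 mm³ per gray-sum
row 0: Σ corner-gray over 9 cells = 3594  → 58.3643
row 1: Σ corner-gray over 9 cells = 5114  → 83.0482
row 2: Σ corner-gray over 9 cells = 5834  → 94.7405
row 3: Σ corner-gray over 9 cells = 4553  → 73.9379
row 4: Σ corner-gray over 9 cells = 4362  → 70.8362
row 5: Σ corner-gray over 9 cells = 4371  → 70.9823
row 6: Σ corner-gray over 9 cells = 4249  → 69.0011
row 7: Σ corner-gray over 9 cells = 4778  → 77.5918
row 8: Σ corner-gray over 9 cells = 4808  → 78.0789
row 9: Σ corner-gray over 9 cells = 4658  → 75.6430
row 10: Σ corner-gray over 9 cells = 4347  → 70.5926
row 11: Σ corner-gray over 9 cells = 4046  → 65.7045
row 12: Σ corner-gray over 9 cells = 4057  → 65.8832
Σ rows: total corner-gray = 58771  → 954.4045 mm³

954.405


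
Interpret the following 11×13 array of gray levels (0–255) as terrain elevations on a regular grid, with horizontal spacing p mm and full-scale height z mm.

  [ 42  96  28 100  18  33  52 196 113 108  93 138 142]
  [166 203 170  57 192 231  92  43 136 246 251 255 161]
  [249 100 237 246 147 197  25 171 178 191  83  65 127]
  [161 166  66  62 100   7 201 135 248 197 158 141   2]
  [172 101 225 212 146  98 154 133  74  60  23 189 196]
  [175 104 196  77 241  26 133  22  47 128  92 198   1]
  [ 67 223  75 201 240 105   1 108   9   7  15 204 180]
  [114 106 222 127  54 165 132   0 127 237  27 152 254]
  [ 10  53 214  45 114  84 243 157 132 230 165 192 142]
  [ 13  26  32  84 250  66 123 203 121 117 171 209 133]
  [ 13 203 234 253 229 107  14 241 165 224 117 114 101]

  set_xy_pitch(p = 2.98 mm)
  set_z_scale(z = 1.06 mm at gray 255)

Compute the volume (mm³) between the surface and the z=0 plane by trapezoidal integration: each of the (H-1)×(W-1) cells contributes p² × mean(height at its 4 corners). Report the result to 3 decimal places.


height_mm = gray/255 × 1.06; cell vol = 2.98² × mean(4 corners)
unit = 2.98² × 1.06 / (4×255) = 0.00922865 mm³ per gray-sum
row 0: Σ corner-gray over 12 cells = 6213  → 57.3376
row 1: Σ corner-gray over 12 cells = 7735  → 71.3836
row 2: Σ corner-gray over 12 cells = 6781  → 62.5795
row 3: Σ corner-gray over 12 cells = 6323  → 58.3528
row 4: Σ corner-gray over 12 cells = 5902  → 54.4675
row 5: Σ corner-gray over 12 cells = 5327  → 49.1610
row 6: Σ corner-gray over 12 cells = 5689  → 52.5018
row 7: Σ corner-gray over 12 cells = 6476  → 59.7647
row 8: Σ corner-gray over 12 cells = 6360  → 58.6942
row 9: Σ corner-gray over 12 cells = 6866  → 63.3639
Σ rows: total corner-gray = 63672  → 587.6067 mm³

587.607


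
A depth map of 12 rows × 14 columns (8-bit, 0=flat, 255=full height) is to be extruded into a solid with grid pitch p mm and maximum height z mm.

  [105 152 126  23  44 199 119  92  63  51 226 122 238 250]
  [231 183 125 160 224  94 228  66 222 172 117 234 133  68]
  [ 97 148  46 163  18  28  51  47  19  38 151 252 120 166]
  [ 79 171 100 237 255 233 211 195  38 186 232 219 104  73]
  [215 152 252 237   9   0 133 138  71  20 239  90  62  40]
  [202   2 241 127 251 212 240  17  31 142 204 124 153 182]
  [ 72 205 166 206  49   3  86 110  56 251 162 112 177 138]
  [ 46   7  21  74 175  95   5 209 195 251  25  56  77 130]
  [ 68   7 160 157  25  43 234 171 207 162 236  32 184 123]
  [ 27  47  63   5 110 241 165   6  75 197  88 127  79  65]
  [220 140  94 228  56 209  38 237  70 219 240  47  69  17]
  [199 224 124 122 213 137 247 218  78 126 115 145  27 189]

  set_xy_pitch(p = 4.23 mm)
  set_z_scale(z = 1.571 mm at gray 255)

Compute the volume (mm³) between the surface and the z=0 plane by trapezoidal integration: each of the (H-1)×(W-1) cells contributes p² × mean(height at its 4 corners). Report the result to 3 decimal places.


2043.606

height_mm = gray/255 × 1.571; cell vol = 4.23² × mean(4 corners)
unit = 4.23² × 1.571 / (4×255) = 0.0275586 mm³ per gray-sum
row 0: Σ corner-gray over 13 cells = 7480  → 206.1381
row 1: Σ corner-gray over 13 cells = 6640  → 182.9889
row 2: Σ corner-gray over 13 cells = 6939  → 191.2289
row 3: Σ corner-gray over 13 cells = 7575  → 208.7562
row 4: Σ corner-gray over 13 cells = 6933  → 191.0636
row 5: Σ corner-gray over 13 cells = 7248  → 199.7445
row 6: Σ corner-gray over 13 cells = 5932  → 163.4775
row 7: Σ corner-gray over 13 cells = 5983  → 164.8830
row 8: Σ corner-gray over 13 cells = 5925  → 163.2846
row 9: Σ corner-gray over 13 cells = 6029  → 166.1506
row 10: Σ corner-gray over 13 cells = 7471  → 205.8901
Σ rows: total corner-gray = 74155  → 2043.6061 mm³


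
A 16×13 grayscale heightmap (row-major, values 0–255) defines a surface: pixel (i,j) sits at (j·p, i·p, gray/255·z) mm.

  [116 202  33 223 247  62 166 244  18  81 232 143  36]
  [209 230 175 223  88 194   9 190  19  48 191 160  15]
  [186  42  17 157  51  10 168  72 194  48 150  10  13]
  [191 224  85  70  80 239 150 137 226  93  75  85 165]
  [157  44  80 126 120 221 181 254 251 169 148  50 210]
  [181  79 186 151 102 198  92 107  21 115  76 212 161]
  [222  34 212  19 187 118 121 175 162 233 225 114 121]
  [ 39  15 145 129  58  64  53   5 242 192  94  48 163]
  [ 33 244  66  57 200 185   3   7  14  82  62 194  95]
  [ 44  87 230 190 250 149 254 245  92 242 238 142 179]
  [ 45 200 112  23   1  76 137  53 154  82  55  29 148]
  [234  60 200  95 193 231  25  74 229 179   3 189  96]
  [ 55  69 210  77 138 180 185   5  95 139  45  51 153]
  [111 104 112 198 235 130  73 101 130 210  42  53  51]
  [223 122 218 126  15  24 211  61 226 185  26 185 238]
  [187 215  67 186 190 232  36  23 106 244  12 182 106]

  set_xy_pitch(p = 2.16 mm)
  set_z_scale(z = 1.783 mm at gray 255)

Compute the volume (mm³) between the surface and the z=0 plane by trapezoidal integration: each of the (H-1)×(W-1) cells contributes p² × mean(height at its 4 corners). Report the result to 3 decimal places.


740.672

height_mm = gray/255 × 1.783; cell vol = 2.16² × mean(4 corners)
unit = 2.16² × 1.783 / (4×255) = 0.00815565 mm³ per gray-sum
row 0: Σ corner-gray over 12 cells = 6732  → 54.9038
row 1: Σ corner-gray over 12 cells = 5315  → 43.3473
row 2: Σ corner-gray over 12 cells = 5321  → 43.3962
row 3: Σ corner-gray over 12 cells = 6939  → 56.5921
row 4: Σ corner-gray over 12 cells = 6675  → 54.4390
row 5: Σ corner-gray over 12 cells = 6563  → 53.5255
row 6: Σ corner-gray over 12 cells = 5835  → 47.5882
row 7: Σ corner-gray over 12 cells = 4648  → 37.9075
row 8: Σ corner-gray over 12 cells = 6817  → 55.5971
row 9: Σ corner-gray over 12 cells = 6498  → 52.9954
row 10: Σ corner-gray over 12 cells = 5323  → 43.4125
row 11: Σ corner-gray over 12 cells = 5882  → 47.9715
row 12: Σ corner-gray over 12 cells = 5534  → 45.1334
row 13: Σ corner-gray over 12 cells = 6197  → 50.5406
row 14: Σ corner-gray over 12 cells = 6538  → 53.3217
Σ rows: total corner-gray = 90817  → 740.6718 mm³


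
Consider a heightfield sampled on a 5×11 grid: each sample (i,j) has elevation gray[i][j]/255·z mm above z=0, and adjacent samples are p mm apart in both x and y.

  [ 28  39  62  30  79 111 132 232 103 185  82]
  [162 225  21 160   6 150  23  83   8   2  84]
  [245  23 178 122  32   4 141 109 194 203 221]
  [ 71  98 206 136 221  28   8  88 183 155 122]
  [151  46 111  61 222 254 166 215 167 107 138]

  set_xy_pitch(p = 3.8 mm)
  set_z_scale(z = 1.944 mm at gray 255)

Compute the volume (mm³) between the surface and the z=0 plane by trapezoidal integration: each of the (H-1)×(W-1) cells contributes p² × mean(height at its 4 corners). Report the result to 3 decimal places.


497.606

height_mm = gray/255 × 1.944; cell vol = 3.8² × mean(4 corners)
unit = 3.8² × 1.944 / (4×255) = 0.0275209 mm³ per gray-sum
row 0: Σ corner-gray over 10 cells = 3658  → 100.6716
row 1: Σ corner-gray over 10 cells = 4080  → 112.2854
row 2: Σ corner-gray over 10 cells = 4917  → 135.3205
row 3: Σ corner-gray over 10 cells = 5426  → 149.3286
Σ rows: total corner-gray = 18081  → 497.6061 mm³


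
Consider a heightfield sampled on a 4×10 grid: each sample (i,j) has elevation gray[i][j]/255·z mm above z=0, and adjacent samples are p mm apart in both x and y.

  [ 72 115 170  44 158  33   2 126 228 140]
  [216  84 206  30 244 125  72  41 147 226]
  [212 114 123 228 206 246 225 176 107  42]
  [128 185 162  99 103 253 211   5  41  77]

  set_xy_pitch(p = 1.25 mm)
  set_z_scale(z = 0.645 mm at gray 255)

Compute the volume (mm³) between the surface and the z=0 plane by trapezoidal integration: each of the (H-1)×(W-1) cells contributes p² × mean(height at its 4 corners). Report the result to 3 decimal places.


14.994

height_mm = gray/255 × 0.645; cell vol = 1.25² × mean(4 corners)
unit = 1.25² × 0.645 / (4×255) = 0.000988051 mm³ per gray-sum
row 0: Σ corner-gray over 9 cells = 4304  → 4.2526
row 1: Σ corner-gray over 9 cells = 5444  → 5.3790
row 2: Σ corner-gray over 9 cells = 5427  → 5.3622
Σ rows: total corner-gray = 15175  → 14.9937 mm³


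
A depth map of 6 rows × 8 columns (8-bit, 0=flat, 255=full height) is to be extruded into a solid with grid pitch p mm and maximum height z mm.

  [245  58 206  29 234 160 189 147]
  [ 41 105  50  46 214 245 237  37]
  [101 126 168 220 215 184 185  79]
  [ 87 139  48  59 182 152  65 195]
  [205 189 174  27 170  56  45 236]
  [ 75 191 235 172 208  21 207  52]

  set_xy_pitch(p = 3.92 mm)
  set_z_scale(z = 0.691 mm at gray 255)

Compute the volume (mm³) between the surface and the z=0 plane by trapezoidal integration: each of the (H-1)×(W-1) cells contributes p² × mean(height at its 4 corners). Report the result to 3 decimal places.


203.047

height_mm = gray/255 × 0.691; cell vol = 3.92² × mean(4 corners)
unit = 3.92² × 0.691 / (4×255) = 0.01041 mm³ per gray-sum
row 0: Σ corner-gray over 7 cells = 4016  → 41.8065
row 1: Σ corner-gray over 7 cells = 4248  → 44.2216
row 2: Σ corner-gray over 7 cells = 3948  → 41.0986
row 3: Σ corner-gray over 7 cells = 3335  → 34.7173
row 4: Σ corner-gray over 7 cells = 3958  → 41.2027
Σ rows: total corner-gray = 19505  → 203.0467 mm³


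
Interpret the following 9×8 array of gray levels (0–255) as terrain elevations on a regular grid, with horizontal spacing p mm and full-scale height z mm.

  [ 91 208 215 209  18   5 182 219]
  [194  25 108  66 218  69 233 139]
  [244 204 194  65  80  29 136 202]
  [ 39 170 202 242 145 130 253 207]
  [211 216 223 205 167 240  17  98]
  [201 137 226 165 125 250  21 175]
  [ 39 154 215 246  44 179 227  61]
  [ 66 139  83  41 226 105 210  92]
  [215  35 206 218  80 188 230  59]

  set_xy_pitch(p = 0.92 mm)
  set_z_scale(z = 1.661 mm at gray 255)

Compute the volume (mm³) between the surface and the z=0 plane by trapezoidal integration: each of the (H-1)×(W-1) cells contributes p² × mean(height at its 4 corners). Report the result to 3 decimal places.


height_mm = gray/255 × 1.661; cell vol = 0.92² × mean(4 corners)
unit = 0.92² × 1.661 / (4×255) = 0.0013783 mm³ per gray-sum
row 0: Σ corner-gray over 7 cells = 3755  → 5.1755
row 1: Σ corner-gray over 7 cells = 3633  → 5.0074
row 2: Σ corner-gray over 7 cells = 4392  → 6.0535
row 3: Σ corner-gray over 7 cells = 4975  → 6.8571
row 4: Σ corner-gray over 7 cells = 4669  → 6.4353
row 5: Σ corner-gray over 7 cells = 4454  → 6.1390
row 6: Σ corner-gray over 7 cells = 3996  → 5.5077
row 7: Σ corner-gray over 7 cells = 3954  → 5.4498
Σ rows: total corner-gray = 33828  → 46.6253 mm³

46.625


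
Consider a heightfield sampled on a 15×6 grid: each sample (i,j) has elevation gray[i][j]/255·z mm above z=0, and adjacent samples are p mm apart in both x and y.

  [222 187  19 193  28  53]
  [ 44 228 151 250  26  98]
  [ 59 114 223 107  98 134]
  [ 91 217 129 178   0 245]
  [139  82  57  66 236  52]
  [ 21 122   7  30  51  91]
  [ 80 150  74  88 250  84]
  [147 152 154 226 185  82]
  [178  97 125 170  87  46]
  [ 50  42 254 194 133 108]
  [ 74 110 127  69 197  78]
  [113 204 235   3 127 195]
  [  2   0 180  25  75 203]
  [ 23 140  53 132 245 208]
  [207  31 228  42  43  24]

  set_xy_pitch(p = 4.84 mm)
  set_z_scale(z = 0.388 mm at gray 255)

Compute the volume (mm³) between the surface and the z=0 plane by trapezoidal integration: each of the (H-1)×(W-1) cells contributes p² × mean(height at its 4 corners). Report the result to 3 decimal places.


303.310

height_mm = gray/255 × 0.388; cell vol = 4.84² × mean(4 corners)
unit = 4.84² × 0.388 / (4×255) = 0.00891091 mm³ per gray-sum
row 0: Σ corner-gray over 5 cells = 2581  → 22.9991
row 1: Σ corner-gray over 5 cells = 2729  → 24.3179
row 2: Σ corner-gray over 5 cells = 2661  → 23.7119
row 3: Σ corner-gray over 5 cells = 2457  → 21.8941
row 4: Σ corner-gray over 5 cells = 1605  → 14.3020
row 5: Σ corner-gray over 5 cells = 1820  → 16.2179
row 6: Σ corner-gray over 5 cells = 2951  → 26.2961
row 7: Σ corner-gray over 5 cells = 2845  → 25.3516
row 8: Σ corner-gray over 5 cells = 2586  → 23.0436
row 9: Σ corner-gray over 5 cells = 2562  → 22.8298
row 10: Σ corner-gray over 5 cells = 2604  → 23.2040
row 11: Σ corner-gray over 5 cells = 2211  → 19.7020
row 12: Σ corner-gray over 5 cells = 2136  → 19.0337
row 13: Σ corner-gray over 5 cells = 2290  → 20.4060
Σ rows: total corner-gray = 34038  → 303.3097 mm³


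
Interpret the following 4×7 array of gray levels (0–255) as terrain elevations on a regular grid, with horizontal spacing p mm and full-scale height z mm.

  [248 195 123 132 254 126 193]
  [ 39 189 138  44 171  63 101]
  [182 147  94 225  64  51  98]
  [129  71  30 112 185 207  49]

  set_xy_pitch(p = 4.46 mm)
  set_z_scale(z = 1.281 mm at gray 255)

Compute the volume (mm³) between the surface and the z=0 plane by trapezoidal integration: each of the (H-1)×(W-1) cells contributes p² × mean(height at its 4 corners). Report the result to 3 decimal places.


226.657

height_mm = gray/255 × 1.281; cell vol = 4.46² × mean(4 corners)
unit = 4.46² × 1.281 / (4×255) = 0.0249815 mm³ per gray-sum
row 0: Σ corner-gray over 6 cells = 3451  → 86.2112
row 1: Σ corner-gray over 6 cells = 2792  → 69.7484
row 2: Σ corner-gray over 6 cells = 2830  → 70.6977
Σ rows: total corner-gray = 9073  → 226.6572 mm³


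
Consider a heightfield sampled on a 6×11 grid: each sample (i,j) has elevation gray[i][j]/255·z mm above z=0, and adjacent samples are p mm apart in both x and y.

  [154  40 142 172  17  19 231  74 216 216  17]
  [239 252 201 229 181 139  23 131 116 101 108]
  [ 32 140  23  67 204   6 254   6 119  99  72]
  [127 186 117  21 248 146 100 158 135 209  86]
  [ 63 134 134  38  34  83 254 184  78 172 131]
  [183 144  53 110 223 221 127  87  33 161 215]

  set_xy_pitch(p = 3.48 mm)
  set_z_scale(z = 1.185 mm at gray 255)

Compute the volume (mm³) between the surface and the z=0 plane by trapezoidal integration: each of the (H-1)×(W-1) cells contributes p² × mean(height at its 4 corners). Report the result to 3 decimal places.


height_mm = gray/255 × 1.185; cell vol = 3.48² × mean(4 corners)
unit = 3.48² × 1.185 / (4×255) = 0.0140694 mm³ per gray-sum
row 0: Σ corner-gray over 10 cells = 5518  → 77.6351
row 1: Σ corner-gray over 10 cells = 5033  → 70.8115
row 2: Σ corner-gray over 10 cells = 4793  → 67.4348
row 3: Σ corner-gray over 10 cells = 5269  → 74.1319
row 4: Σ corner-gray over 10 cells = 5132  → 72.2043
Σ rows: total corner-gray = 25745  → 362.2176 mm³

362.218


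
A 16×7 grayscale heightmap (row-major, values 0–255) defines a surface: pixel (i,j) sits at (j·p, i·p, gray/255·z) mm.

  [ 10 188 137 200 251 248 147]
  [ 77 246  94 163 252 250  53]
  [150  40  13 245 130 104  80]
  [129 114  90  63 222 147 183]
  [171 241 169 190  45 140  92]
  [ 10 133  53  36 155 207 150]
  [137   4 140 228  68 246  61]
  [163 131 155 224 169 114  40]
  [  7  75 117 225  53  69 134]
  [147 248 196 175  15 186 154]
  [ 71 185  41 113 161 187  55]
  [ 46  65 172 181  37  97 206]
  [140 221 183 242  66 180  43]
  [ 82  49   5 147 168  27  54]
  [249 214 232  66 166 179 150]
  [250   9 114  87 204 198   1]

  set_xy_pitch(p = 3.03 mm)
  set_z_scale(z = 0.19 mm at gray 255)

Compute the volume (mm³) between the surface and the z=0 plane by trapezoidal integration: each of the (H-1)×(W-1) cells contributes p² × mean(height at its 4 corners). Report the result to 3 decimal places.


height_mm = gray/255 × 0.19; cell vol = 3.03² × mean(4 corners)
unit = 3.03² × 0.19 / (4×255) = 0.00171017 mm³ per gray-sum
row 0: Σ corner-gray over 6 cells = 4345  → 7.4307
row 1: Σ corner-gray over 6 cells = 3434  → 5.8727
row 2: Σ corner-gray over 6 cells = 2878  → 4.9219
row 3: Σ corner-gray over 6 cells = 3417  → 5.8436
row 4: Σ corner-gray over 6 cells = 3161  → 5.4058
row 5: Σ corner-gray over 6 cells = 2898  → 4.9561
row 6: Σ corner-gray over 6 cells = 3359  → 5.7445
row 7: Σ corner-gray over 6 cells = 3008  → 5.1442
row 8: Σ corner-gray over 6 cells = 3160  → 5.4041
row 9: Σ corner-gray over 6 cells = 3441  → 5.8847
row 10: Σ corner-gray over 6 cells = 2856  → 4.8842
row 11: Σ corner-gray over 6 cells = 3323  → 5.6829
row 12: Σ corner-gray over 6 cells = 2895  → 4.9509
row 13: Σ corner-gray over 6 cells = 3041  → 5.2006
row 14: Σ corner-gray over 6 cells = 3588  → 6.1361
Σ rows: total corner-gray = 48804  → 83.4630 mm³

83.463


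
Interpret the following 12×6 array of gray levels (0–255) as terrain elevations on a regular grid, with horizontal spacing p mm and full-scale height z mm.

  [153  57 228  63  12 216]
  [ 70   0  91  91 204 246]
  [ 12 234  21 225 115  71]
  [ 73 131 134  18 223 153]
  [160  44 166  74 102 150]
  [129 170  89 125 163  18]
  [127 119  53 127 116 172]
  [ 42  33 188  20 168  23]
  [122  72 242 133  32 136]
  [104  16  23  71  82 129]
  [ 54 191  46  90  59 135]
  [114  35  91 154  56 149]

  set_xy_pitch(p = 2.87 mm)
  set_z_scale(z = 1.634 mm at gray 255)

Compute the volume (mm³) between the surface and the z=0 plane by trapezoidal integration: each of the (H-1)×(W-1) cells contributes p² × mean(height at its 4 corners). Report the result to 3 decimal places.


309.823

height_mm = gray/255 × 1.634; cell vol = 2.87² × mean(4 corners)
unit = 2.87² × 1.634 / (4×255) = 0.0131952 mm³ per gray-sum
row 0: Σ corner-gray over 5 cells = 2177  → 28.7259
row 1: Σ corner-gray over 5 cells = 2361  → 31.1538
row 2: Σ corner-gray over 5 cells = 2511  → 33.1331
row 3: Σ corner-gray over 5 cells = 2320  → 30.6128
row 4: Σ corner-gray over 5 cells = 2323  → 30.6524
row 5: Σ corner-gray over 5 cells = 2370  → 31.2726
row 6: Σ corner-gray over 5 cells = 2012  → 26.5487
row 7: Σ corner-gray over 5 cells = 2099  → 27.6967
row 8: Σ corner-gray over 5 cells = 1833  → 24.1868
row 9: Σ corner-gray over 5 cells = 1578  → 20.8220
row 10: Σ corner-gray over 5 cells = 1896  → 25.0181
Σ rows: total corner-gray = 23480  → 309.8231 mm³


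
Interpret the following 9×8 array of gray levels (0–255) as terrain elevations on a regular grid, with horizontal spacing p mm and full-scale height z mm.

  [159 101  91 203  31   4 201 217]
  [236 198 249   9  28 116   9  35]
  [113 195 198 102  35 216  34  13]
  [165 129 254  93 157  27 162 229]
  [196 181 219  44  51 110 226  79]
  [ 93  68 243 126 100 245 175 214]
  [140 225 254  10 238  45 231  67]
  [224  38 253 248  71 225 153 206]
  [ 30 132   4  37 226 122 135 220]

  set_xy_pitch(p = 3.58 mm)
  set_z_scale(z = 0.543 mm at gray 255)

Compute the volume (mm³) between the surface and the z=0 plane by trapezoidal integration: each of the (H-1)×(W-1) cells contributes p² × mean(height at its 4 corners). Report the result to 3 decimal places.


212.736

height_mm = gray/255 × 0.543; cell vol = 3.58² × mean(4 corners)
unit = 3.58² × 0.543 / (4×255) = 0.00682285 mm³ per gray-sum
row 0: Σ corner-gray over 7 cells = 3127  → 21.3350
row 1: Σ corner-gray over 7 cells = 3175  → 21.6625
row 2: Σ corner-gray over 7 cells = 3724  → 25.4083
row 3: Σ corner-gray over 7 cells = 3975  → 27.1208
row 4: Σ corner-gray over 7 cells = 4158  → 28.3694
row 5: Σ corner-gray over 7 cells = 4434  → 30.2525
row 6: Σ corner-gray over 7 cells = 4619  → 31.5147
row 7: Σ corner-gray over 7 cells = 3968  → 27.0731
Σ rows: total corner-gray = 31180  → 212.7364 mm³


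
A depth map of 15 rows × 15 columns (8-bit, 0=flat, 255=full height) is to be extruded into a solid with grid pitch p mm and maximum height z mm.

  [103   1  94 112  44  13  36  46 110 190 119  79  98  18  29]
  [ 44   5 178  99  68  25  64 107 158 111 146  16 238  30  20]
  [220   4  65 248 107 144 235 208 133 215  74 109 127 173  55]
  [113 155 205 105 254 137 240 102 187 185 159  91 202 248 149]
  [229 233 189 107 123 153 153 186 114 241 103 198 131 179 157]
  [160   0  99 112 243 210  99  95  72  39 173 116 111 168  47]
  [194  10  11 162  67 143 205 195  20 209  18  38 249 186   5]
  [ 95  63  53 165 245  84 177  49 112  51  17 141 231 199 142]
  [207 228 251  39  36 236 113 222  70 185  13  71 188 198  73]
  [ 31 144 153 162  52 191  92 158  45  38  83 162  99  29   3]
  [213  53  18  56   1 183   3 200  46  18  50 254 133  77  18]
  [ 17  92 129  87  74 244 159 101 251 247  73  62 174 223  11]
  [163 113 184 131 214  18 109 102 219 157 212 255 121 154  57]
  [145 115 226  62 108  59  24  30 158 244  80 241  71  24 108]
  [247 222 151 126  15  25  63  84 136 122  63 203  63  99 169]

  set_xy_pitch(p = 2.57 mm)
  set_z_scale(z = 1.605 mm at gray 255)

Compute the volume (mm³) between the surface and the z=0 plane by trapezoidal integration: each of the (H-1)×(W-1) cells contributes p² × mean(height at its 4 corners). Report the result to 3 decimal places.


1016.103

height_mm = gray/255 × 1.605; cell vol = 2.57² × mean(4 corners)
unit = 2.57² × 1.605 / (4×255) = 0.010393 mm³ per gray-sum
row 0: Σ corner-gray over 14 cells = 4606  → 47.8702
row 1: Σ corner-gray over 14 cells = 6513  → 67.6896
row 2: Σ corner-gray over 14 cells = 8761  → 91.0531
row 3: Σ corner-gray over 14 cells = 9408  → 97.7774
row 4: Σ corner-gray over 14 cells = 7887  → 81.9696
row 5: Σ corner-gray over 14 cells = 6506  → 67.6169
row 6: Σ corner-gray over 14 cells = 6636  → 68.9680
row 7: Σ corner-gray over 14 cells = 7391  → 76.8147
row 8: Σ corner-gray over 14 cells = 6830  → 70.9842
row 9: Σ corner-gray over 14 cells = 5265  → 54.7192
row 10: Σ corner-gray over 14 cells = 6275  → 65.2161
row 11: Σ corner-gray over 14 cells = 8058  → 83.7468
row 12: Σ corner-gray over 14 cells = 7335  → 76.2327
row 13: Σ corner-gray over 14 cells = 6297  → 65.4447
Σ rows: total corner-gray = 97768  → 1016.1033 mm³


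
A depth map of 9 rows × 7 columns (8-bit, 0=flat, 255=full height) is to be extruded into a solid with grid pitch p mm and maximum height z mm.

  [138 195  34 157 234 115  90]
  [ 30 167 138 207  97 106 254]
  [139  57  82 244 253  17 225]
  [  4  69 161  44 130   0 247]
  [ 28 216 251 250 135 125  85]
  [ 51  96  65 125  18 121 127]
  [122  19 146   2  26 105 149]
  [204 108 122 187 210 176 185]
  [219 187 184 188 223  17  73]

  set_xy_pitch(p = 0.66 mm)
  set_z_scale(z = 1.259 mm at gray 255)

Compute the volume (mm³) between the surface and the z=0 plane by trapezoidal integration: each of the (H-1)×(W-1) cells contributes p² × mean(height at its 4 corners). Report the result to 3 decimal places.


height_mm = gray/255 × 1.259; cell vol = 0.66² × mean(4 corners)
unit = 0.66² × 1.259 / (4×255) = 0.000537667 mm³ per gray-sum
row 0: Σ corner-gray over 6 cells = 3412  → 1.8345
row 1: Σ corner-gray over 6 cells = 3384  → 1.8195
row 2: Σ corner-gray over 6 cells = 2729  → 1.4673
row 3: Σ corner-gray over 6 cells = 3126  → 1.6807
row 4: Σ corner-gray over 6 cells = 3095  → 1.6641
row 5: Σ corner-gray over 6 cells = 1895  → 1.0189
row 6: Σ corner-gray over 6 cells = 2862  → 1.5388
row 7: Σ corner-gray over 6 cells = 3885  → 2.0888
Σ rows: total corner-gray = 24388  → 13.1126 mm³

13.113


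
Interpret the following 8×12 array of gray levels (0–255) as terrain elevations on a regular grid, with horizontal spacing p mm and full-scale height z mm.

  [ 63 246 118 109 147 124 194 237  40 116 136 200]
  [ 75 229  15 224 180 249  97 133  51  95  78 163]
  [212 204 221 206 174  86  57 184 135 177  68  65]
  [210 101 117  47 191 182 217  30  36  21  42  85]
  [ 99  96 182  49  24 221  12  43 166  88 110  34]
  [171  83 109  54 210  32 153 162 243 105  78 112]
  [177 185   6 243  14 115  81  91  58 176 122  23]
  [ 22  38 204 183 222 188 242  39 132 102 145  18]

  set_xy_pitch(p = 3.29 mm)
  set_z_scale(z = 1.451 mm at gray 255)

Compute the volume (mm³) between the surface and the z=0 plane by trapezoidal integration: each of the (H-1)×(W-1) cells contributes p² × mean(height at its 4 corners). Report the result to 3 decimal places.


height_mm = gray/255 × 1.451; cell vol = 3.29² × mean(4 corners)
unit = 3.29² × 1.451 / (4×255) = 0.0153978 mm³ per gray-sum
row 0: Σ corner-gray over 11 cells = 6137  → 94.4964
row 1: Σ corner-gray over 11 cells = 6241  → 96.0977
row 2: Σ corner-gray over 11 cells = 5564  → 85.6734
row 3: Σ corner-gray over 11 cells = 4378  → 67.4116
row 4: Σ corner-gray over 11 cells = 4856  → 74.7718
row 5: Σ corner-gray over 11 cells = 5123  → 78.8830
row 6: Σ corner-gray over 11 cells = 5412  → 83.3330
Σ rows: total corner-gray = 37711  → 580.6669 mm³

580.667


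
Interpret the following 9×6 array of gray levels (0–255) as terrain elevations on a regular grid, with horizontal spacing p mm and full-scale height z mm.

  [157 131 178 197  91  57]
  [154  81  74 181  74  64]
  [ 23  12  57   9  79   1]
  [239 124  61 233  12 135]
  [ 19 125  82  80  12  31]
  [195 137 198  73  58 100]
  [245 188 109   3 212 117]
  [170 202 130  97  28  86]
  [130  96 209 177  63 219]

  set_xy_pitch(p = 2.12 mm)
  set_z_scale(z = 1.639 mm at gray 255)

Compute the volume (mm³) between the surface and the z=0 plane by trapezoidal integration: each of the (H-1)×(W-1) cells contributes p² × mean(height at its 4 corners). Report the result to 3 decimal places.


122.259

height_mm = gray/255 × 1.639; cell vol = 2.12² × mean(4 corners)
unit = 2.12² × 1.639 / (4×255) = 0.00722188 mm³ per gray-sum
row 0: Σ corner-gray over 5 cells = 2446  → 17.6647
row 1: Σ corner-gray over 5 cells = 1376  → 9.9373
row 2: Σ corner-gray over 5 cells = 1572  → 11.3528
row 3: Σ corner-gray over 5 cells = 1882  → 13.5916
row 4: Σ corner-gray over 5 cells = 1875  → 13.5410
row 5: Σ corner-gray over 5 cells = 2613  → 18.8708
row 6: Σ corner-gray over 5 cells = 2556  → 18.4591
row 7: Σ corner-gray over 5 cells = 2609  → 18.8419
Σ rows: total corner-gray = 16929  → 122.2593 mm³


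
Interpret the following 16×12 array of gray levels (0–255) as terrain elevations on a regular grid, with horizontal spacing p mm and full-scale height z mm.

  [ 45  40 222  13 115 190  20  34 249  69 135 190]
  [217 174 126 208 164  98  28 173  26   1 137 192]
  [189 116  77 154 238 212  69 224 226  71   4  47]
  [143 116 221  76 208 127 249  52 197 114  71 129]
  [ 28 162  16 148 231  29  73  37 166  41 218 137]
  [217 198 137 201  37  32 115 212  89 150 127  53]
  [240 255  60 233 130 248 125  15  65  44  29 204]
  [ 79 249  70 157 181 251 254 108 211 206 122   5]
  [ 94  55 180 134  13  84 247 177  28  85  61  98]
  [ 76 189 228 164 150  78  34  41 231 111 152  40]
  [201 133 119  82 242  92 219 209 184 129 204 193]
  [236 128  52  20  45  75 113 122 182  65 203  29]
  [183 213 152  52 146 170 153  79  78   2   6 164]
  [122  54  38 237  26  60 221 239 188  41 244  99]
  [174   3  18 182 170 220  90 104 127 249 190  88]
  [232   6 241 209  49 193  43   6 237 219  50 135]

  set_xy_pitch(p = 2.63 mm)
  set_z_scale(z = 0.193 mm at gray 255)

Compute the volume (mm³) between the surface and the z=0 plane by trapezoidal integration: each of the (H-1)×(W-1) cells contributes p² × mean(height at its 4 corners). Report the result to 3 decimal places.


height_mm = gray/255 × 0.193; cell vol = 2.63² × mean(4 corners)
unit = 2.63² × 0.193 / (4×255) = 0.00130879 mm³ per gray-sum
row 0: Σ corner-gray over 11 cells = 5088  → 6.6591
row 1: Σ corner-gray over 11 cells = 5697  → 7.4562
row 2: Σ corner-gray over 11 cells = 6152  → 8.0517
row 3: Σ corner-gray over 11 cells = 5541  → 7.2520
row 4: Σ corner-gray over 11 cells = 5273  → 6.9012
row 5: Σ corner-gray over 11 cells = 5718  → 7.4836
row 6: Σ corner-gray over 11 cells = 6554  → 8.5778
row 7: Σ corner-gray over 11 cells = 6022  → 7.8815
row 8: Σ corner-gray over 11 cells = 5192  → 6.7952
row 9: Σ corner-gray over 11 cells = 6492  → 8.4966
row 10: Σ corner-gray over 11 cells = 5895  → 7.7153
row 11: Σ corner-gray over 11 cells = 4724  → 6.1827
row 12: Σ corner-gray over 11 cells = 5366  → 7.0229
row 13: Σ corner-gray over 11 cells = 5885  → 7.7022
row 14: Σ corner-gray over 11 cells = 5841  → 7.6446
Σ rows: total corner-gray = 85440  → 111.8227 mm³

111.823


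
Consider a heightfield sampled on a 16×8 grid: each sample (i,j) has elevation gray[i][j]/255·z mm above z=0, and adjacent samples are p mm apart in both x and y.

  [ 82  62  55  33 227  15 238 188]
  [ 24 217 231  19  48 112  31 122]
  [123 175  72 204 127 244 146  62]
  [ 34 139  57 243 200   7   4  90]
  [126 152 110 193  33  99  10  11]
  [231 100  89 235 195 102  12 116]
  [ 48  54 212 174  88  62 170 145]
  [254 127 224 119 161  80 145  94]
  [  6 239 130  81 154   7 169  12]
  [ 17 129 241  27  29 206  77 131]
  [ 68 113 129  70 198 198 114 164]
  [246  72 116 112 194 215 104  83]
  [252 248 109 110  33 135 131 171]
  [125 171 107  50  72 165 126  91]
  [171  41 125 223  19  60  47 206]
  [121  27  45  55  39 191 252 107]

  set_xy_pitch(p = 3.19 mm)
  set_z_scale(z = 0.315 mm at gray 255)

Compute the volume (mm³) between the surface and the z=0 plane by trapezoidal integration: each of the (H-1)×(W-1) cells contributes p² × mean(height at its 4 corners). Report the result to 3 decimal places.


159.312

height_mm = gray/255 × 0.315; cell vol = 3.19² × mean(4 corners)
unit = 3.19² × 0.315 / (4×255) = 0.00314262 mm³ per gray-sum
row 0: Σ corner-gray over 7 cells = 2992  → 9.4027
row 1: Σ corner-gray over 7 cells = 3583  → 11.2600
row 2: Σ corner-gray over 7 cells = 3545  → 11.1406
row 3: Σ corner-gray over 7 cells = 2755  → 8.6579
row 4: Σ corner-gray over 7 cells = 3144  → 9.8804
row 5: Σ corner-gray over 7 cells = 3526  → 11.0809
row 6: Σ corner-gray over 7 cells = 3773  → 11.8571
row 7: Σ corner-gray over 7 cells = 3638  → 11.4328
row 8: Σ corner-gray over 7 cells = 3144  → 9.8804
row 9: Σ corner-gray over 7 cells = 3442  → 10.8169
row 10: Σ corner-gray over 7 cells = 3831  → 12.0394
row 11: Σ corner-gray over 7 cells = 3910  → 12.2876
row 12: Σ corner-gray over 7 cells = 3553  → 11.1657
row 13: Σ corner-gray over 7 cells = 3005  → 9.4436
row 14: Σ corner-gray over 7 cells = 2853  → 8.9659
Σ rows: total corner-gray = 50694  → 159.3119 mm³


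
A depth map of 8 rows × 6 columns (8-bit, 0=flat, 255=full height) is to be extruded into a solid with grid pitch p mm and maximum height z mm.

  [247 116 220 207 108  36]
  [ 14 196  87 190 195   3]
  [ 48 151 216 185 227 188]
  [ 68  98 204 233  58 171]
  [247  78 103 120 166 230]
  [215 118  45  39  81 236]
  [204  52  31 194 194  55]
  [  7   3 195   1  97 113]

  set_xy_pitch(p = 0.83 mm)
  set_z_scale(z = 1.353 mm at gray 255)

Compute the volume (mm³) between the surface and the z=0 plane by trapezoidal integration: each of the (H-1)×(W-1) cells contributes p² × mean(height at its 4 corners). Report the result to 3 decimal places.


height_mm = gray/255 × 1.353; cell vol = 0.83² × mean(4 corners)
unit = 0.83² × 1.353 / (4×255) = 0.000913806 mm³ per gray-sum
row 0: Σ corner-gray over 5 cells = 2938  → 2.6848
row 1: Σ corner-gray over 5 cells = 3147  → 2.8757
row 2: Σ corner-gray over 5 cells = 3219  → 2.9415
row 3: Σ corner-gray over 5 cells = 2836  → 2.5916
row 4: Σ corner-gray over 5 cells = 2428  → 2.2187
row 5: Σ corner-gray over 5 cells = 2218  → 2.0268
row 6: Σ corner-gray over 5 cells = 1913  → 1.7481
Σ rows: total corner-gray = 18699  → 17.0873 mm³

17.087


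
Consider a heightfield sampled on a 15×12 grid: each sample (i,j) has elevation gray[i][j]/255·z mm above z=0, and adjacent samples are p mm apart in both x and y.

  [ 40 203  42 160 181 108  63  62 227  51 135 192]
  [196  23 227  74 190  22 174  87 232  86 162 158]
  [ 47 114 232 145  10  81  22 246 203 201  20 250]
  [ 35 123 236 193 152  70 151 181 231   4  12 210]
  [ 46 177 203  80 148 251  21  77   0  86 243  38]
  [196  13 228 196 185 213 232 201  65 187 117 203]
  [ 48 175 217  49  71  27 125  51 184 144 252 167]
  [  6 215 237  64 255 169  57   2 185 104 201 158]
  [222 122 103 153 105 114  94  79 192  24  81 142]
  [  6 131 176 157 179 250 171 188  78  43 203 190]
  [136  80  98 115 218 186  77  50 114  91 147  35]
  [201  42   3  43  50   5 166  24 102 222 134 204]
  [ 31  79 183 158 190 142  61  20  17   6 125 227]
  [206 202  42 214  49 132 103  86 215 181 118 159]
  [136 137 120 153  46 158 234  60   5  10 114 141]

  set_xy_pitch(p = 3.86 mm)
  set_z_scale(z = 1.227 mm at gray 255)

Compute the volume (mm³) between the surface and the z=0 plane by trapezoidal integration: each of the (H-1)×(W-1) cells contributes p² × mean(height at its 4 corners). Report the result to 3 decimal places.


1402.627

height_mm = gray/255 × 1.227; cell vol = 3.86² × mean(4 corners)
unit = 3.86² × 1.227 / (4×255) = 0.0179233 mm³ per gray-sum
row 0: Σ corner-gray over 11 cells = 5604  → 100.4424
row 1: Σ corner-gray over 11 cells = 5753  → 103.1130
row 2: Σ corner-gray over 11 cells = 5796  → 103.8837
row 3: Σ corner-gray over 11 cells = 5607  → 100.4962
row 4: Σ corner-gray over 11 cells = 6329  → 113.4368
row 5: Σ corner-gray over 11 cells = 6478  → 116.1074
row 6: Σ corner-gray over 11 cells = 5947  → 106.5901
row 7: Σ corner-gray over 11 cells = 5640  → 101.0877
row 8: Σ corner-gray over 11 cells = 5846  → 104.7799
row 9: Σ corner-gray over 11 cells = 5871  → 105.2279
row 10: Σ corner-gray over 11 cells = 4510  → 80.8343
row 11: Σ corner-gray over 11 cells = 4207  → 75.4035
row 12: Σ corner-gray over 11 cells = 5269  → 94.4381
row 13: Σ corner-gray over 11 cells = 5400  → 96.7860
Σ rows: total corner-gray = 78257  → 1402.6270 mm³


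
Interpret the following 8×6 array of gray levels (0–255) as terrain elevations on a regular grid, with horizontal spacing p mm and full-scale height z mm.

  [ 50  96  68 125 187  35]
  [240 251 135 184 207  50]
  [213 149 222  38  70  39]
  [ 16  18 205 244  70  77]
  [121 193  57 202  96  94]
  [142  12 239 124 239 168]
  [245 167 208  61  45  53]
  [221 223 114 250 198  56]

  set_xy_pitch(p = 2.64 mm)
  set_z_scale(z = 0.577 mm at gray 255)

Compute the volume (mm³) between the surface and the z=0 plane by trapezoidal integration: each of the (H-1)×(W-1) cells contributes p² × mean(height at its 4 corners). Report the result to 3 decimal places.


height_mm = gray/255 × 0.577; cell vol = 2.64² × mean(4 corners)
unit = 2.64² × 0.577 / (4×255) = 0.00394261 mm³ per gray-sum
row 0: Σ corner-gray over 5 cells = 2881  → 11.3587
row 1: Σ corner-gray over 5 cells = 3054  → 12.0407
row 2: Σ corner-gray over 5 cells = 2377  → 9.3716
row 3: Σ corner-gray over 5 cells = 2478  → 9.7698
row 4: Σ corner-gray over 5 cells = 2849  → 11.2325
row 5: Σ corner-gray over 5 cells = 2798  → 11.0314
row 6: Σ corner-gray over 5 cells = 3107  → 12.2497
Σ rows: total corner-gray = 19544  → 77.0543 mm³

77.054


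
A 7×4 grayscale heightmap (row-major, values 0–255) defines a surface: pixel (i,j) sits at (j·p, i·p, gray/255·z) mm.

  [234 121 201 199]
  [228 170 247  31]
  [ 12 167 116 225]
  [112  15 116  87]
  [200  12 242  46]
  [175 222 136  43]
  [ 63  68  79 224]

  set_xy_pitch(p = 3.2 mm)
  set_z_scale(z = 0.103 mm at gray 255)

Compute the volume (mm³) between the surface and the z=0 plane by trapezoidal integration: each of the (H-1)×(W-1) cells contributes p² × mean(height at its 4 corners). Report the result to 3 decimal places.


height_mm = gray/255 × 0.103; cell vol = 3.2² × mean(4 corners)
unit = 3.2² × 0.103 / (4×255) = 0.00103404 mm³ per gray-sum
row 0: Σ corner-gray over 3 cells = 2170  → 2.2439
row 1: Σ corner-gray over 3 cells = 1896  → 1.9605
row 2: Σ corner-gray over 3 cells = 1264  → 1.3070
row 3: Σ corner-gray over 3 cells = 1215  → 1.2564
row 4: Σ corner-gray over 3 cells = 1688  → 1.7455
row 5: Σ corner-gray over 3 cells = 1515  → 1.5666
Σ rows: total corner-gray = 9748  → 10.0798 mm³

10.080
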